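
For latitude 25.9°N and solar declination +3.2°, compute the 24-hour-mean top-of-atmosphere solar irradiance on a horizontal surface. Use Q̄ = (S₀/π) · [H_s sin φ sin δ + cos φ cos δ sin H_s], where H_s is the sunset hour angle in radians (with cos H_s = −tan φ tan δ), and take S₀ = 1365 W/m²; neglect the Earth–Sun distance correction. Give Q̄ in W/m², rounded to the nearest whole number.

The sunset hour angle satisfies cos H_s = −tan φ tan δ = -0.0271, giving H_s = 91.55°. In radians, H_s = 1.5978.
H_s sin φ sin δ = 1.5978 × 0.4368 × 0.0558 = 0.0389.
cos φ cos δ sin H_s = 0.8996 × 0.9984 × 0.9996 = 0.8978.
Q̄ = (1365/π) × (0.0389 + 0.8978) = 434.49 × 0.9367 = 406.99 W/m².

407 W/m²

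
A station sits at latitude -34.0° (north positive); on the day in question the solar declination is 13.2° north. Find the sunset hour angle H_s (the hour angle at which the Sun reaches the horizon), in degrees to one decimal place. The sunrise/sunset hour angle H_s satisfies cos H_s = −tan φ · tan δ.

cos H_s = −tan(-34.0°) · tan(13.2°) = 0.1582, so H_s = arccos(0.1582) = 80.90°.

80.9°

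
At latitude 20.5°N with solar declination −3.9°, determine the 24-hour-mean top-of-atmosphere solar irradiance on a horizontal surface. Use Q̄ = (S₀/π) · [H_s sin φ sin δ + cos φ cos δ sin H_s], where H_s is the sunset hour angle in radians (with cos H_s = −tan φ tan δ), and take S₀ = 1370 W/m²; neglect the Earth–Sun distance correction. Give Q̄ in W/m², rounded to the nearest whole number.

391 W/m²

cos H_s = −tan(20.5°) · tan(-3.9°) = 0.0255, so H_s = arccos(0.0255) = 88.54°. In radians, H_s = 1.5453.
H_s sin φ sin δ = 1.5453 × 0.3502 × -0.0680 = -0.0368.
cos φ cos δ sin H_s = 0.9367 × 0.9977 × 0.9997 = 0.9343.
Q̄ = (1370/π) × (-0.0368 + 0.9343) = 436.08 × 0.8975 = 391.38 W/m².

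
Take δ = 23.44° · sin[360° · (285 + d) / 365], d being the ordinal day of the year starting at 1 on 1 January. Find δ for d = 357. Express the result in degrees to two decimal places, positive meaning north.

-23.40°

360 × (285 + 357) / 365 = 633.205°; sin(633.205°) = -0.9984.
δ = 23.44 × -0.9984 = -23.402° ≈ -23.40°.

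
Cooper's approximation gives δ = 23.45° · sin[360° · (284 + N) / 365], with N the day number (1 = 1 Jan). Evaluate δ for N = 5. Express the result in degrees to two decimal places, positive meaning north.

-22.65°

360 × (284 + 5) / 365 = 285.041°; sin(285.041°) = -0.9657.
δ = 23.45 × -0.9657 = -22.646° ≈ -22.65°.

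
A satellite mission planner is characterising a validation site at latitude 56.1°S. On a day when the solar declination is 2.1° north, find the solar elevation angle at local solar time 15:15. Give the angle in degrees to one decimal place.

19.7°

Hour angle H = 15° × (15.25 − 12) = 48.75°.
With φ = -56.1°, δ = 2.1°, H = 48.75°: sin φ sin δ = -0.0304, cos φ cos δ cos H = 0.3675, so cos θ_z = 0.3371.
θ_z = arccos(0.3371) = 70.30°, so the elevation is 90° − 70.30° = 19.70°.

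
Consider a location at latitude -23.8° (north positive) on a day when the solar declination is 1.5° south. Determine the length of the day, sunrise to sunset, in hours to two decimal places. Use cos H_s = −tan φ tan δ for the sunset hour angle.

12.09 hours

cos H_s = −tan(-23.8°) · tan(-1.5°) = -0.0115, so H_s = arccos(-0.0115) = 90.66°.
Day length = 2 H_s / 15° h⁻¹ = 181.32° / 15 = 12.088 h.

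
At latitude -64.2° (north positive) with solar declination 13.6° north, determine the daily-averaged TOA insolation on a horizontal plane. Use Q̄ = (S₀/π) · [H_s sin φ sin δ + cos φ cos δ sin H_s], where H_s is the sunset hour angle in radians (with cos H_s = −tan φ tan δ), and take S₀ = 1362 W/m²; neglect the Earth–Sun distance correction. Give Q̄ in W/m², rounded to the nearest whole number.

63 W/m²

−tan φ tan δ = −(-2.0686)(0.2419) = 0.5004; H_s = arccos(0.5004) = 59.97°. In radians, H_s = 1.0467.
H_s sin φ sin δ = 1.0467 × -0.9003 × 0.2351 = -0.2215.
cos φ cos δ sin H_s = 0.4352 × 0.9720 × 0.8658 = 0.3662.
Q̄ = (1362/π) × (-0.2215 + 0.3662) = 433.54 × 0.1447 = 62.73 W/m².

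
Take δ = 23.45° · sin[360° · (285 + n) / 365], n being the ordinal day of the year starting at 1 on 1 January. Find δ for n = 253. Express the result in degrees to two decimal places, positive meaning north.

360 × (285 + 253) / 365 = 530.630°; sin(530.630°) = 0.1628.
δ = 23.45 × 0.1628 = 3.818° ≈ +3.82°.

+3.82°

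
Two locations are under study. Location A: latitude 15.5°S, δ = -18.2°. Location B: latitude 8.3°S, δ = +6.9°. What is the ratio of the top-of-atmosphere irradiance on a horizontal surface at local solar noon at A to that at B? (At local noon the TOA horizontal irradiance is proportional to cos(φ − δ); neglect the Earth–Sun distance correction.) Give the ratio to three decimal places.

1.035

A: cos θ_z = cos(-15.5° − (-18.2°)) = 0.9989.
B: cos θ_z = cos(-8.3° − (6.9°)) = 0.9650.
Ratio A/B = 0.9989 / 0.9650 = 1.0351.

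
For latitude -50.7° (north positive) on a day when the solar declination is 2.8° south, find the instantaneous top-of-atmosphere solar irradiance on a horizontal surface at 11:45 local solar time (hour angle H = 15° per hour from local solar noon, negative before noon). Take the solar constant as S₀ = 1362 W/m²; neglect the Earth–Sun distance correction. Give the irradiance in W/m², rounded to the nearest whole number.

911 W/m²

Hour angle H = 15° × (11.75 − 12) = -3.75°.
With φ = -50.7°, δ = -2.8°, H = -3.75°: sin φ sin δ = 0.0378, cos φ cos δ cos H = 0.6313, so cos θ_z = 0.6691.
Top-of-atmosphere irradiance = S₀ cos θ_z = 1362 × 0.6691 = 911.31 W/m².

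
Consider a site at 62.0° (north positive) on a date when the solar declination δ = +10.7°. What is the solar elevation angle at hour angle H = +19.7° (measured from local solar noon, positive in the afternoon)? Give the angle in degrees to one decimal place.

36.7°

cos θ_z = sin(62.0°) sin(10.7°) + cos(62.0°) cos(10.7°) cos(19.70°) = 0.1639 + 0.4343 = 0.5982.
θ_z = arccos(0.5982) = 53.26°, so the elevation is 90° − 53.26° = 36.74°.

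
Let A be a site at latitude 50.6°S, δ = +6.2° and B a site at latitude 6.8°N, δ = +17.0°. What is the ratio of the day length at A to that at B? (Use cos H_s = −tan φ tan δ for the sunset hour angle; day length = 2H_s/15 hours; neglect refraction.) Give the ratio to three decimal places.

A: H_s = arccos(−tan -50.6° · tan 6.2°) = 82.40°, so 2H_s/15 = 10.9867 h.
B: H_s = arccos(−tan 6.8° · tan 17.0°) = 92.09°, so 2H_s/15 = 12.2787 h.
Ratio A/B = 10.9867 / 12.2787 = 0.8948.

0.895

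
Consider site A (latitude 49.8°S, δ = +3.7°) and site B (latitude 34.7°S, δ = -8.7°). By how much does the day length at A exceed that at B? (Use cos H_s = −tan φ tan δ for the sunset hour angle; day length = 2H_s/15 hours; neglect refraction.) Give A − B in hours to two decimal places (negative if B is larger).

A: H_s = arccos(−tan -49.8° · tan 3.7°) = 85.61°, so 2H_s/15 = 11.4147 h.
B: H_s = arccos(−tan -34.7° · tan -8.7°) = 96.08°, so 2H_s/15 = 12.8107 h.
A − B = 11.4147 − 12.8107 = -1.3960 h.

-1.40 h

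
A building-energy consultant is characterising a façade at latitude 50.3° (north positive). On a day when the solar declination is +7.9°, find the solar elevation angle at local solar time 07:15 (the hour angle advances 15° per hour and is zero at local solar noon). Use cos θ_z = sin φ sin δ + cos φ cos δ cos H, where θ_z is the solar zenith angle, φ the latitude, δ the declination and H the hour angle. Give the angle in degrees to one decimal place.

Hour angle H = 15° × (7.25 − 12) = -71.25°.
cos θ_z = sin φ sin δ + cos φ cos δ cos H = (0.7694)(0.1374) + (0.6388)(0.9905)(0.3214) = 0.3091.
θ_z = arccos(0.3091) = 71.99°, so the elevation is 90° − 71.99° = 18.01°.

18.0°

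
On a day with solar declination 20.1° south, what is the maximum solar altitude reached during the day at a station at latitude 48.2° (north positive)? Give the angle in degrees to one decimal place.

21.7°

At local solar noon the hour angle is zero, so the elevation is 90° − |φ − δ| = 90° − |48.2° − (-20.1°)| = 90° − 68.3° = 21.7°.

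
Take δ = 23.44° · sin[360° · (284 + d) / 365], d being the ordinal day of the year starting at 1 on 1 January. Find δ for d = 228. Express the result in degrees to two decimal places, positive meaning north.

360 × (284 + 228) / 365 = 504.986°; sin(504.986°) = 0.5738.
δ = 23.44 × 0.5738 = 13.450° ≈ +13.45°.

+13.45°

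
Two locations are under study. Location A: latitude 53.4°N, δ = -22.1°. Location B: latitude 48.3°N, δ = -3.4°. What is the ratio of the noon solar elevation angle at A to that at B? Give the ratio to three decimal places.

A: 90° − |53.4 − (-22.1)| = 14.50°.
B: 90° − |48.3 − (-3.4)| = 38.30°.
Ratio A/B = 14.5000 / 38.3000 = 0.3786.

0.379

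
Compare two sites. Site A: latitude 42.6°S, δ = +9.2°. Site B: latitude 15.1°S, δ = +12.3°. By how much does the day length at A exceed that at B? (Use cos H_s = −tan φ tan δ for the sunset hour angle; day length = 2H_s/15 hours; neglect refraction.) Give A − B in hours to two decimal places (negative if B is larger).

A: H_s = arccos(−tan -42.6° · tan 9.2°) = 81.43°, so 2H_s/15 = 10.8573 h.
B: H_s = arccos(−tan -15.1° · tan 12.3°) = 86.63°, so 2H_s/15 = 11.5507 h.
A − B = 10.8573 − 11.5507 = -0.6934 h.

-0.69 h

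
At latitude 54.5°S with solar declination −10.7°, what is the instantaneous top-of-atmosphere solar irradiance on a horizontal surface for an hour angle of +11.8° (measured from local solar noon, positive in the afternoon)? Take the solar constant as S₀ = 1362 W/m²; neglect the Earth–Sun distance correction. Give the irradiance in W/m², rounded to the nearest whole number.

967 W/m²

With φ = -54.5°, δ = -10.7°, H = 11.80°: sin φ sin δ = 0.1512, cos φ cos δ cos H = 0.5585, so cos θ_z = 0.7097.
Top-of-atmosphere irradiance = S₀ cos θ_z = 1362 × 0.7097 = 966.61 W/m².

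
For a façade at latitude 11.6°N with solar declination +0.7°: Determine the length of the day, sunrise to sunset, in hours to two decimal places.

12.02 hours

−tan φ tan δ = −(0.2053)(0.0122) = -0.0025; H_s = arccos(-0.0025) = 90.14°.
Day length = 2 H_s / 15° h⁻¹ = 180.28° / 15 = 12.019 h.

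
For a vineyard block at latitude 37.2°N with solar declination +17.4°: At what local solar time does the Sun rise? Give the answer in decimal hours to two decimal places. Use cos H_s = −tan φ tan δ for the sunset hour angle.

5.08 h

cos H_s = −tan(37.2°) · tan(17.4°) = -0.2379, so H_s = arccos(-0.2379) = 103.76°.
Sunrise is at 12 − H_s/15 = 12 − 6.917 = 5.083 h local solar time.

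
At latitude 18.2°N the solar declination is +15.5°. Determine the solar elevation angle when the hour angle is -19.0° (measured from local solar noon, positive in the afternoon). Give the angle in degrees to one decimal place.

cos θ_z = sin(18.2°) sin(15.5°) + cos(18.2°) cos(15.5°) cos(-19.00°) = 0.0835 + 0.8655 = 0.9490.
θ_z = arccos(0.9490) = 18.38°, so the elevation is 90° − 18.38° = 71.62°.

71.6°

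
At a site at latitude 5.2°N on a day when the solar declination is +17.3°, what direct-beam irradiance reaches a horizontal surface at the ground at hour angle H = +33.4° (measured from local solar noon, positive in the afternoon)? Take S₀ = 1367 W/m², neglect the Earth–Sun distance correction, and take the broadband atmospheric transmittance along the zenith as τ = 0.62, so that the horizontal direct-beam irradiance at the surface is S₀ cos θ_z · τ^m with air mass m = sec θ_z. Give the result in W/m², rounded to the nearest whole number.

With φ = 5.2°, δ = 17.3°, H = 33.40°: sin φ sin δ = 0.0270, cos φ cos δ cos H = 0.7938, so cos θ_z = 0.8208.
Air mass m = 1/cos θ_z = 1/0.8208 = 1.218; τ^m = 0.62^1.218 = 0.5586.
Surface direct beam = 1367 × 0.8208 × 0.5586 = 626.77 W/m².

627 W/m²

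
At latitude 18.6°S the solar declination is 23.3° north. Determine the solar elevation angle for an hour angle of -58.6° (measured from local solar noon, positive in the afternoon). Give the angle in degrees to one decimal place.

19.1°

cos θ_z = sin(-18.6°) sin(23.3°) + cos(-18.6°) cos(23.3°) cos(-58.60°) = -0.1262 + 0.4535 = 0.3273.
θ_z = arccos(0.3273) = 70.90°, so the elevation is 90° − 70.90° = 19.10°.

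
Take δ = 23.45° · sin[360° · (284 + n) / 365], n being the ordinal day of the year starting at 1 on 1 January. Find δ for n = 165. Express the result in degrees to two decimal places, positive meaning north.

360 × (284 + 165) / 365 = 442.849°; sin(442.849°) = 0.9922.
δ = 23.45 × 0.9922 = 23.267° ≈ +23.27°.

+23.27°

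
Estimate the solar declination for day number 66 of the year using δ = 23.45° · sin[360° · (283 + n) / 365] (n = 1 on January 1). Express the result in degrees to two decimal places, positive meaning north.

360 × (283 + 66) / 365 = 344.219°; sin(344.219°) = -0.2720.
δ = 23.45 × -0.2720 = -6.378° ≈ -6.38°.

-6.38°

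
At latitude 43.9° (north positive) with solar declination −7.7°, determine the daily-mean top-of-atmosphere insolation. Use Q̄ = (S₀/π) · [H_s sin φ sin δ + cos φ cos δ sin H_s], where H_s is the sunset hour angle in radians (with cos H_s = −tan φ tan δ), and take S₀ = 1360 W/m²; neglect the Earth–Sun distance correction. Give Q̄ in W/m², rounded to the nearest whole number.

−tan φ tan δ = −(0.9623)(-0.1352) = 0.1301; H_s = arccos(0.1301) = 82.52°. In radians, H_s = 1.4402.
H_s sin φ sin δ = 1.4402 × 0.6934 × -0.1340 = -0.1338.
cos φ cos δ sin H_s = 0.7206 × 0.9910 × 0.9915 = 0.7080.
Q̄ = (1360/π) × (-0.1338 + 0.7080) = 432.90 × 0.5742 = 248.57 W/m².

249 W/m²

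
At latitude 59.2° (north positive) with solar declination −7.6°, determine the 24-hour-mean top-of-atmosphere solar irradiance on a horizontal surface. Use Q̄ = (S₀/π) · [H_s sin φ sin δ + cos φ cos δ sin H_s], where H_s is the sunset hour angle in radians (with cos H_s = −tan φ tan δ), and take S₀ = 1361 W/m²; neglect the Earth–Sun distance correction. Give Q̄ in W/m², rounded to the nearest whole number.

148 W/m²

The sunset hour angle satisfies cos H_s = −tan φ tan δ = 0.2238, giving H_s = 77.07°. In radians, H_s = 1.3451.
H_s sin φ sin δ = 1.3451 × 0.8590 × -0.1323 = -0.1529.
cos φ cos δ sin H_s = 0.5120 × 0.9912 × 0.9746 = 0.4946.
Q̄ = (1361/π) × (-0.1529 + 0.4946) = 433.22 × 0.3417 = 148.03 W/m².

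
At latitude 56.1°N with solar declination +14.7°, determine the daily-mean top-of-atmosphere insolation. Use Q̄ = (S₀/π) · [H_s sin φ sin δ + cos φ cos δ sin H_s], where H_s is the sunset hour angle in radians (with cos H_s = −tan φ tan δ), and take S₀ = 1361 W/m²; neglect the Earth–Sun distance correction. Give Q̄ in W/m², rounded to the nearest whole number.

395 W/m²

cos H_s = −tan(56.1°) · tan(14.7°) = -0.3904, so H_s = arccos(-0.3904) = 112.98°. In radians, H_s = 1.9719.
H_s sin φ sin δ = 1.9719 × 0.8300 × 0.2538 = 0.4154.
cos φ cos δ sin H_s = 0.5577 × 0.9673 × 0.9206 = 0.4966.
Q̄ = (1361/π) × (0.4154 + 0.4966) = 433.22 × 0.9120 = 395.10 W/m².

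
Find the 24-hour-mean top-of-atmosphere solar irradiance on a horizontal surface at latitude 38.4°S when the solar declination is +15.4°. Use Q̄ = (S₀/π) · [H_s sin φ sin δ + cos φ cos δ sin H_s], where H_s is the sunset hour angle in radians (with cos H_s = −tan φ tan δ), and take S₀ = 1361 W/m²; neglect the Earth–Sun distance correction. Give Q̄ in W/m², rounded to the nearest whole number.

cos H_s = −tan(-38.4°) · tan(15.4°) = 0.2183, so H_s = arccos(0.2183) = 77.39°. In radians, H_s = 1.3507.
H_s sin φ sin δ = 1.3507 × -0.6211 × 0.2656 = -0.2228.
cos φ cos δ sin H_s = 0.7837 × 0.9641 × 0.9759 = 0.7374.
Q̄ = (1361/π) × (-0.2228 + 0.7374) = 433.22 × 0.5146 = 222.94 W/m².

223 W/m²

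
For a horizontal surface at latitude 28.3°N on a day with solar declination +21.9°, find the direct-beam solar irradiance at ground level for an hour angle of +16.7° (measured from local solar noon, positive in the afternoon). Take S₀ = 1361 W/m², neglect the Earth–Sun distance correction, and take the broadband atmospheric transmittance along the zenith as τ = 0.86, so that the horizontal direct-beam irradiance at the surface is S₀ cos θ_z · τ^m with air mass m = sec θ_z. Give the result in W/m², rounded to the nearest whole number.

With φ = 28.3°, δ = 21.9°, H = 16.70°: sin φ sin δ = 0.1768, cos φ cos δ cos H = 0.7825, so cos θ_z = 0.9593.
Air mass m = 1/cos θ_z = 1/0.9593 = 1.042; τ^m = 0.86^1.042 = 0.8546.
Surface direct beam = 1361 × 0.9593 × 0.8546 = 1115.77 W/m².

1116 W/m²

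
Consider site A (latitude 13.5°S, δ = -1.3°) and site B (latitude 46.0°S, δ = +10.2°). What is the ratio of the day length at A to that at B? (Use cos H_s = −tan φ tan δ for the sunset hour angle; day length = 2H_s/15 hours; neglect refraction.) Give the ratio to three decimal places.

1.139

A: H_s = arccos(−tan -13.5° · tan -1.3°) = 90.31°, so 2H_s/15 = 12.0413 h.
B: H_s = arccos(−tan -46.0° · tan 10.2°) = 79.26°, so 2H_s/15 = 10.5680 h.
Ratio A/B = 12.0413 / 10.5680 = 1.1394.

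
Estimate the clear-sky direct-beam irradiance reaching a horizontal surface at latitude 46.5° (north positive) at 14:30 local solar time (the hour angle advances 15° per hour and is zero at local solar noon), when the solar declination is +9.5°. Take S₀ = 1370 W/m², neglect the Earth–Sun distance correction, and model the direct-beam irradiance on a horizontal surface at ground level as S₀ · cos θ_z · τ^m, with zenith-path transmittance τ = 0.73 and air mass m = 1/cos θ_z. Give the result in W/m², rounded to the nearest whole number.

Hour angle H = 15° × (14.5 − 12) = 37.50°.
With φ = 46.5°, δ = 9.5°, H = 37.50°: sin φ sin δ = 0.1197, cos φ cos δ cos H = 0.5386, so cos θ_z = 0.6583.
Air mass m = 1/cos θ_z = 1/0.6583 = 1.519; τ^m = 0.73^1.519 = 0.6200.
Surface direct beam = 1370 × 0.6583 × 0.6200 = 559.16 W/m².

559 W/m²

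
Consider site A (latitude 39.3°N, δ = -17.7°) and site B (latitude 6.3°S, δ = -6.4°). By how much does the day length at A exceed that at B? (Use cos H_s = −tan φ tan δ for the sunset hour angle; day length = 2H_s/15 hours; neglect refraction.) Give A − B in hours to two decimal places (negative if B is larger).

-2.11 h

A: H_s = arccos(−tan 39.3° · tan -17.7°) = 74.86°, so 2H_s/15 = 9.9813 h.
B: H_s = arccos(−tan -6.3° · tan -6.4°) = 90.71°, so 2H_s/15 = 12.0947 h.
A − B = 9.9813 − 12.0947 = -2.1134 h.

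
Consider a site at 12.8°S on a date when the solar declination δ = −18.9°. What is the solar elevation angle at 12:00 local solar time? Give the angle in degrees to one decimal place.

Hour angle H = 15° × (12 − 12) = 0.00°.
cos θ_z = sin(-12.8°) sin(-18.9°) + cos(-12.8°) cos(-18.9°) cos(0.00°) = 0.0718 + 0.9226 = 0.9944.
θ_z = arccos(0.9944) = 6.07°, so the elevation is 90° − 6.07° = 83.93°.

83.9°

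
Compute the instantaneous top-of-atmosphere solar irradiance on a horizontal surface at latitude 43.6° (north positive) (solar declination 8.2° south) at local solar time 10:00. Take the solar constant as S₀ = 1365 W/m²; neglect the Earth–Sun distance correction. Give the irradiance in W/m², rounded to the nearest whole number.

Hour angle H = 15° × (10 − 12) = -30.00°.
cos θ_z = sin φ sin δ + cos φ cos δ cos H = (0.6896)(-0.1426) + (0.7242)(0.9898)(0.8660) = 0.5224.
Top-of-atmosphere irradiance = S₀ cos θ_z = 1365 × 0.5224 = 713.08 W/m².

713 W/m²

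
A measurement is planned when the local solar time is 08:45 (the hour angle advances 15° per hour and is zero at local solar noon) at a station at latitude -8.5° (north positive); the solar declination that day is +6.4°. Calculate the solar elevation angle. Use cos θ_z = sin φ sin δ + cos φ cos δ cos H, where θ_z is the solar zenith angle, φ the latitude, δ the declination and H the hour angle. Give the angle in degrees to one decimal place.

Hour angle H = 15° × (8.75 − 12) = -48.75°.
cos θ_z = sin(-8.5°) sin(6.4°) + cos(-8.5°) cos(6.4°) cos(-48.75°) = -0.0165 + 0.6480 = 0.6315.
θ_z = arccos(0.6315) = 50.84°, so the elevation is 90° − 50.84° = 39.16°.

39.2°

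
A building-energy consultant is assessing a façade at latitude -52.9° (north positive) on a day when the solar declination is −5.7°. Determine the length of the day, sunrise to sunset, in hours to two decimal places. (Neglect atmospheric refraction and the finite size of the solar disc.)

−tan φ tan δ = −(-1.3222)(-0.0998) = -0.1320; H_s = arccos(-0.1320) = 97.59°.
Day length = 2 H_s / 15° h⁻¹ = 195.18° / 15 = 13.012 h.

13.01 hours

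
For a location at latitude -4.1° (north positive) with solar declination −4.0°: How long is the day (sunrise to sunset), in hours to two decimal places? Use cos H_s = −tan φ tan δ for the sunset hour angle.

12.04 hours

The sunset hour angle satisfies cos H_s = −tan φ tan δ = -0.0050, giving H_s = 90.29°.
Day length = 2 H_s / 15° h⁻¹ = 180.58° / 15 = 12.039 h.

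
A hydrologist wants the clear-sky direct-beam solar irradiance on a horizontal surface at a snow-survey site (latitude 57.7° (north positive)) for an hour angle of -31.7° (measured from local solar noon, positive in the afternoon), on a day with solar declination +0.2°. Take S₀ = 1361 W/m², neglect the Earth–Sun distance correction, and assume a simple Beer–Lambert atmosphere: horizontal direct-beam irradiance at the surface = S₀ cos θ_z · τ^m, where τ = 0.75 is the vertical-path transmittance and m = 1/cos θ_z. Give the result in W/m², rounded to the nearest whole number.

332 W/m²

cos θ_z = sin(57.7°) sin(0.2°) + cos(57.7°) cos(0.2°) cos(-31.70°) = 0.0030 + 0.4546 = 0.4576.
Air mass m = 1/cos θ_z = 1/0.4576 = 2.185; τ^m = 0.75^2.185 = 0.5333.
Surface direct beam = 1361 × 0.4576 × 0.5333 = 332.14 W/m².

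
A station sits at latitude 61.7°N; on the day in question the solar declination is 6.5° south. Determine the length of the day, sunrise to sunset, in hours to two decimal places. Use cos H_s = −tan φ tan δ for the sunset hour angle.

10.37 hours

cos H_s = −tan(61.7°) · tan(-6.5°) = 0.2116, so H_s = arccos(0.2116) = 77.78°.
Day length = 2 H_s / 15° h⁻¹ = 155.56° / 15 = 10.371 h.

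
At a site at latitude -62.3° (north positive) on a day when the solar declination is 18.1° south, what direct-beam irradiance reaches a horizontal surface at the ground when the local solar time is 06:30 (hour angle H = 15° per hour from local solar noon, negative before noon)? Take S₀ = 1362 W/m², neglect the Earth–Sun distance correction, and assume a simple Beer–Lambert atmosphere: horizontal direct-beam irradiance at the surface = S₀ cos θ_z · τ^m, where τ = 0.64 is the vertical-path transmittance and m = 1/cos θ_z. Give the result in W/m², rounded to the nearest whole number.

Hour angle H = 15° × (6.5 − 12) = -82.50°.
With φ = -62.3°, δ = -18.1°, H = -82.50°: sin φ sin δ = 0.2751, cos φ cos δ cos H = 0.0577, so cos θ_z = 0.3328.
Air mass m = 1/cos θ_z = 1/0.3328 = 3.005; τ^m = 0.64^3.005 = 0.2616.
Surface direct beam = 1362 × 0.3328 × 0.2616 = 118.58 W/m².

119 W/m²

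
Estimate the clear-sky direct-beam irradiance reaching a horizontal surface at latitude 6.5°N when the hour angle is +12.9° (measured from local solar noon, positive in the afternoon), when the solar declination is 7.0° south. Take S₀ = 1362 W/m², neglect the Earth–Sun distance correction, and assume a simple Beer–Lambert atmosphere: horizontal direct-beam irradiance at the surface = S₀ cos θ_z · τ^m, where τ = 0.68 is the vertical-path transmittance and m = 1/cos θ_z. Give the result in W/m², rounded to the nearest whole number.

859 W/m²

With φ = 6.5°, δ = -7.0°, H = 12.90°: sin φ sin δ = -0.0138, cos φ cos δ cos H = 0.9613, so cos θ_z = 0.9475.
Air mass m = 1/cos θ_z = 1/0.9475 = 1.055; τ^m = 0.68^1.055 = 0.6657.
Surface direct beam = 1362 × 0.9475 × 0.6657 = 859.08 W/m².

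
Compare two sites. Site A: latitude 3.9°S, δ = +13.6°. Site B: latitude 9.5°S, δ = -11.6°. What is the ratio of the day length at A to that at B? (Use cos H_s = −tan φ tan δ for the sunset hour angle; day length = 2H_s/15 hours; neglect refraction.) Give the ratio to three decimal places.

0.968

A: H_s = arccos(−tan -3.9° · tan 13.6°) = 89.05°, so 2H_s/15 = 11.8733 h.
B: H_s = arccos(−tan -9.5° · tan -11.6°) = 91.97°, so 2H_s/15 = 12.2627 h.
Ratio A/B = 11.8733 / 12.2627 = 0.9682.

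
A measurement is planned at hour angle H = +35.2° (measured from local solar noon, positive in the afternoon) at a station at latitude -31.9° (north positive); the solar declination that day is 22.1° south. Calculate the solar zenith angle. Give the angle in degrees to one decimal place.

32.7°

With φ = -31.9°, δ = -22.1°, H = 35.20°: sin φ sin δ = 0.1988, cos φ cos δ cos H = 0.6428, so cos θ_z = 0.8416.
θ_z = arccos(0.8416) = 32.69°.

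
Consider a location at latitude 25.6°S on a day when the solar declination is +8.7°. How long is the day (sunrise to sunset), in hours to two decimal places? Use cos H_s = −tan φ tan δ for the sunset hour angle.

−tan φ tan δ = −(-0.4791)(0.1530) = 0.0733; H_s = arccos(0.0733) = 85.80°.
Day length = 2 H_s / 15° h⁻¹ = 171.60° / 15 = 11.440 h.

11.44 hours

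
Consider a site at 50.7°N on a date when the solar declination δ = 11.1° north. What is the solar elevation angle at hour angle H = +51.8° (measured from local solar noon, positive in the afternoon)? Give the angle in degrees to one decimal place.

cos θ_z = sin φ sin δ + cos φ cos δ cos H = (0.7738)(0.1925) + (0.6334)(0.9813)(0.6184) = 0.5333.
θ_z = arccos(0.5333) = 57.77°, so the elevation is 90° − 57.77° = 32.23°.

32.2°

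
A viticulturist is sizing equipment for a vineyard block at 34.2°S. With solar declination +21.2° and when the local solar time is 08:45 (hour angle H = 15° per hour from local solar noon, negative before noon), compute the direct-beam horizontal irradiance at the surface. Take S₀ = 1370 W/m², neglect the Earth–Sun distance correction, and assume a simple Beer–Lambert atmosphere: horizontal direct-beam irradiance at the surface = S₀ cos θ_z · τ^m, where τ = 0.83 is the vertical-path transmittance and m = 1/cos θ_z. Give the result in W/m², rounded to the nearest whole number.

Hour angle H = 15° × (8.75 − 12) = -48.75°.
cos θ_z = sin(-34.2°) sin(21.2°) + cos(-34.2°) cos(21.2°) cos(-48.75°) = -0.2033 + 0.5084 = 0.3051.
Air mass m = 1/cos θ_z = 1/0.3051 = 3.278; τ^m = 0.83^3.278 = 0.5429.
Surface direct beam = 1370 × 0.3051 × 0.5429 = 226.93 W/m².

227 W/m²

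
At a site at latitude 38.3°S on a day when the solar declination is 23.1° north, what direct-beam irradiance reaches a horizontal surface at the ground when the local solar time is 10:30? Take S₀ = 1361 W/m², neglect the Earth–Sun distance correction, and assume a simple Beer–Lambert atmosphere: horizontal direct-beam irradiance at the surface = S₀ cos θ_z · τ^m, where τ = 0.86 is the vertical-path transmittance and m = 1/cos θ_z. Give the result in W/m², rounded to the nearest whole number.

Hour angle H = 15° × (10.5 − 12) = -22.50°.
cos θ_z = sin(-38.3°) sin(23.1°) + cos(-38.3°) cos(23.1°) cos(-22.50°) = -0.2432 + 0.6669 = 0.4237.
Air mass m = 1/cos θ_z = 1/0.4237 = 2.360; τ^m = 0.86^2.360 = 0.7005.
Surface direct beam = 1361 × 0.4237 × 0.7005 = 403.95 W/m².

404 W/m²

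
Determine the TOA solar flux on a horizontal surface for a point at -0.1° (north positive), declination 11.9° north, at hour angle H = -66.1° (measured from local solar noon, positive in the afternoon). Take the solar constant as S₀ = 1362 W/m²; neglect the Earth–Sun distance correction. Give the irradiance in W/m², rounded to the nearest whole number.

cos θ_z = sin φ sin δ + cos φ cos δ cos H = (-0.0017)(0.2062) + (1.0000)(0.9785)(0.4051) = 0.3960.
Top-of-atmosphere irradiance = S₀ cos θ_z = 1362 × 0.3960 = 539.35 W/m².

539 W/m²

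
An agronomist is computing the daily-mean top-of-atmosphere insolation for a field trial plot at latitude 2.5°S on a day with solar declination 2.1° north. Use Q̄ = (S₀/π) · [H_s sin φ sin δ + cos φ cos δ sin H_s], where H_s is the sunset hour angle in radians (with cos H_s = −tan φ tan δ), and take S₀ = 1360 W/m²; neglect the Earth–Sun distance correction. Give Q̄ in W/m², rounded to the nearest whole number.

The sunset hour angle satisfies cos H_s = −tan φ tan δ = 0.0016, giving H_s = 89.91°. In radians, H_s = 1.5692.
H_s sin φ sin δ = 1.5692 × -0.0436 × 0.0366 = -0.0025.
cos φ cos δ sin H_s = 0.9990 × 0.9993 × 1.0000 = 0.9983.
Q̄ = (1360/π) × (-0.0025 + 0.9983) = 432.90 × 0.9958 = 431.08 W/m².

431 W/m²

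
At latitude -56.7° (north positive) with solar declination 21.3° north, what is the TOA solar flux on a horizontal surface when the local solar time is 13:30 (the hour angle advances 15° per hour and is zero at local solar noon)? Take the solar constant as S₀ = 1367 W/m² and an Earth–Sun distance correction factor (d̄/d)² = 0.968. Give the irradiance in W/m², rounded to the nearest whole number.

224 W/m²

Hour angle H = 15° × (13.5 − 12) = 22.50°.
With φ = -56.7°, δ = 21.3°, H = 22.50°: sin φ sin δ = -0.3036, cos φ cos δ cos H = 0.4726, so cos θ_z = 0.1690.
Top-of-atmosphere irradiance = S₀ (d̄/d)² cos θ_z = 1367 × 0.968 × 0.1690 = 223.63 W/m².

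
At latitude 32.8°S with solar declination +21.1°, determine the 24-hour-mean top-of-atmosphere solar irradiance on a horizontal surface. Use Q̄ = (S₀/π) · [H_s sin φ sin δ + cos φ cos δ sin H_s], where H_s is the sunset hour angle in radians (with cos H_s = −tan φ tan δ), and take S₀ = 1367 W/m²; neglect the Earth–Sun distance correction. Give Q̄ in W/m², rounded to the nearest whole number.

−tan φ tan δ = −(-0.6445)(0.3859) = 0.2487; H_s = arccos(0.2487) = 75.60°. In radians, H_s = 1.3195.
H_s sin φ sin δ = 1.3195 × -0.5417 × 0.3600 = -0.2573.
cos φ cos δ sin H_s = 0.8406 × 0.9330 × 0.9686 = 0.7597.
Q̄ = (1367/π) × (-0.2573 + 0.7597) = 435.13 × 0.5024 = 218.61 W/m².

219 W/m²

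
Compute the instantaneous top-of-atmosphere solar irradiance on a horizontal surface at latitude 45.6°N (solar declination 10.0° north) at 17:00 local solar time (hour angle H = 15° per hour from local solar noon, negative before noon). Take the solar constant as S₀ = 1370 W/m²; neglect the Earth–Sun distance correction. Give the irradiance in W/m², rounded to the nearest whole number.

414 W/m²

Hour angle H = 15° × (17 − 12) = 75.00°.
cos θ_z = sin φ sin δ + cos φ cos δ cos H = (0.7145)(0.1736) + (0.6997)(0.9848)(0.2588) = 0.3024.
Top-of-atmosphere irradiance = S₀ cos θ_z = 1370 × 0.3024 = 414.29 W/m².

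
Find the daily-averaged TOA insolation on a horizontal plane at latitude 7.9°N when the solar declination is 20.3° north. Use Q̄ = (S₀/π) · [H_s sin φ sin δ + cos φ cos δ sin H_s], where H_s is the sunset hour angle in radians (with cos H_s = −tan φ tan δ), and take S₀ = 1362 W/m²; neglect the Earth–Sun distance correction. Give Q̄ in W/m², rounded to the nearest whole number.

436 W/m²

−tan φ tan δ = −(0.1388)(0.3699) = -0.0513; H_s = arccos(-0.0513) = 92.94°. In radians, H_s = 1.6221.
H_s sin φ sin δ = 1.6221 × 0.1374 × 0.3469 = 0.0773.
cos φ cos δ sin H_s = 0.9905 × 0.9379 × 0.9987 = 0.9278.
Q̄ = (1362/π) × (0.0773 + 0.9278) = 433.54 × 1.0051 = 435.75 W/m².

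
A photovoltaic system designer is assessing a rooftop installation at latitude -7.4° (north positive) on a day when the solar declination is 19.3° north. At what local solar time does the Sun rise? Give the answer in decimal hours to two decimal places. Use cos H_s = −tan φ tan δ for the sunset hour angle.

6.17 h

The sunset hour angle satisfies cos H_s = −tan φ tan δ = 0.0455, giving H_s = 87.39°.
Sunrise is at 12 − H_s/15 = 12 − 5.826 = 6.174 h local solar time.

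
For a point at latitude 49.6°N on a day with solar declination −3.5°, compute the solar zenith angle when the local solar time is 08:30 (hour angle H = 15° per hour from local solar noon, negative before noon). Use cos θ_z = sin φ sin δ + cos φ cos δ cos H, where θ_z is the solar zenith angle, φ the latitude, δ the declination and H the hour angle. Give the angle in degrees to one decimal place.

69.7°

Hour angle H = 15° × (8.5 − 12) = -52.50°.
With φ = 49.6°, δ = -3.5°, H = -52.50°: sin φ sin δ = -0.0465, cos φ cos δ cos H = 0.3938, so cos θ_z = 0.3473.
θ_z = arccos(0.3473) = 69.68°.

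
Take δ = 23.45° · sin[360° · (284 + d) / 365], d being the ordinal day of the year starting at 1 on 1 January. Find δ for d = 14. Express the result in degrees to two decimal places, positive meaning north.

360 × (284 + 14) / 365 = 293.918°; sin(293.918°) = -0.9141.
δ = 23.45 × -0.9141 = -21.436° ≈ -21.44°.

-21.44°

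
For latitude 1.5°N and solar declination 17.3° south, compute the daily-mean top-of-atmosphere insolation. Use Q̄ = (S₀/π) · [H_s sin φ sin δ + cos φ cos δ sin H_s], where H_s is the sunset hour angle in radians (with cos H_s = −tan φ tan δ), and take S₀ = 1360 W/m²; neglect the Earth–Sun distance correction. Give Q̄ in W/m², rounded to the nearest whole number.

−tan φ tan δ = −(0.0262)(-0.3115) = 0.0082; H_s = arccos(0.0082) = 89.53°. In radians, H_s = 1.5626.
H_s sin φ sin δ = 1.5626 × 0.0262 × -0.2974 = -0.0122.
cos φ cos δ sin H_s = 0.9997 × 0.9548 × 1.0000 = 0.9545.
Q̄ = (1360/π) × (-0.0122 + 0.9545) = 432.90 × 0.9423 = 407.92 W/m².

408 W/m²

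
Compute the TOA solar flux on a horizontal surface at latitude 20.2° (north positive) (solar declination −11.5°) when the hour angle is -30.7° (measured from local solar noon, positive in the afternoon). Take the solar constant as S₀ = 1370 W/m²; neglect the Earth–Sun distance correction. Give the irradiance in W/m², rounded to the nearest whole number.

989 W/m²

cos θ_z = sin φ sin δ + cos φ cos δ cos H = (0.3453)(-0.1994) + (0.9385)(0.9799)(0.8599) = 0.7219.
Top-of-atmosphere irradiance = S₀ cos θ_z = 1370 × 0.7219 = 989.00 W/m².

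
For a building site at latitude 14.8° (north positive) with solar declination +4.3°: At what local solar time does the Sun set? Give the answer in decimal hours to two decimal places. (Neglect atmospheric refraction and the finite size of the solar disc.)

18.08 h

cos H_s = −tan(14.8°) · tan(4.3°) = -0.0199, so H_s = arccos(-0.0199) = 91.14°.
Sunset is at 12 + H_s/15 = 12 + 6.076 = 18.076 h local solar time.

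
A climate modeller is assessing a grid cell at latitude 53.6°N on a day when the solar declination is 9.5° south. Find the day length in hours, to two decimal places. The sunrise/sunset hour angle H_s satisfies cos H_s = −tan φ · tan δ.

10.25 hours

The sunset hour angle satisfies cos H_s = −tan φ tan δ = 0.2270, giving H_s = 76.88°.
Day length = 2 H_s / 15° h⁻¹ = 153.76° / 15 = 10.251 h.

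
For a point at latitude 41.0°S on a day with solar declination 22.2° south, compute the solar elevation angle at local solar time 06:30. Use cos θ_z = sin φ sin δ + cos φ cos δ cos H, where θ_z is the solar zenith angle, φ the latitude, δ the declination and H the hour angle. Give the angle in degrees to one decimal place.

Hour angle H = 15° × (6.5 − 12) = -82.50°.
cos θ_z = sin φ sin δ + cos φ cos δ cos H = (-0.6561)(-0.3778) + (0.7547)(0.9259)(0.1305) = 0.3391.
θ_z = arccos(0.3391) = 70.18°, so the elevation is 90° − 70.18° = 19.82°.

19.8°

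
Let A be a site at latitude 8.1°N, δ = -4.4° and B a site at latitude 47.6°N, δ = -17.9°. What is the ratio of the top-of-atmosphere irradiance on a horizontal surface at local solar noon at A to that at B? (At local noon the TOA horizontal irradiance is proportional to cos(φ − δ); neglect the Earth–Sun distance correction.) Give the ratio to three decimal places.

2.354

A: cos θ_z = cos(8.1° − (-4.4°)) = 0.9763.
B: cos θ_z = cos(47.6° − (-17.9°)) = 0.4147.
Ratio A/B = 0.9763 / 0.4147 = 2.3542.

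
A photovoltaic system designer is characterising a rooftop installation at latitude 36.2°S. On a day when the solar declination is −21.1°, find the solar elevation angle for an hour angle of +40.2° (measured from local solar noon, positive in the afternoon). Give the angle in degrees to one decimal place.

With φ = -36.2°, δ = -21.1°, H = 40.20°: sin φ sin δ = 0.2126, cos φ cos δ cos H = 0.5750, so cos θ_z = 0.7876.
θ_z = arccos(0.7876) = 38.04°, so the elevation is 90° − 38.04° = 51.96°.

52.0°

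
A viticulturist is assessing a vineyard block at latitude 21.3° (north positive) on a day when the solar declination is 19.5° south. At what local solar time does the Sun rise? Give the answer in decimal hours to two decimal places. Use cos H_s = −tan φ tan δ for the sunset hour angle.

6.53 h

The sunset hour angle satisfies cos H_s = −tan φ tan δ = 0.1381, giving H_s = 82.06°.
Sunrise is at 12 − H_s/15 = 12 − 5.471 = 6.529 h local solar time.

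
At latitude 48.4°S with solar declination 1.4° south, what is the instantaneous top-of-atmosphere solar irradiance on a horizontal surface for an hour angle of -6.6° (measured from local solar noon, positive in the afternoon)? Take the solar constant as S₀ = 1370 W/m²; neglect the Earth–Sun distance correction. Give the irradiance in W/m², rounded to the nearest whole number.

cos θ_z = sin φ sin δ + cos φ cos δ cos H = (-0.7478)(-0.0244) + (0.6639)(0.9997)(0.9934) = 0.6776.
Top-of-atmosphere irradiance = S₀ cos θ_z = 1370 × 0.6776 = 928.31 W/m².

928 W/m²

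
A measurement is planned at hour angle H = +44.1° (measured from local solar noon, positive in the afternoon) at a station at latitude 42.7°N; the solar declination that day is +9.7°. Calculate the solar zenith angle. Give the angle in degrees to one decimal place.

50.6°

With φ = 42.7°, δ = 9.7°, H = 44.10°: sin φ sin δ = 0.1143, cos φ cos δ cos H = 0.5202, so cos θ_z = 0.6345.
θ_z = arccos(0.6345) = 50.62°.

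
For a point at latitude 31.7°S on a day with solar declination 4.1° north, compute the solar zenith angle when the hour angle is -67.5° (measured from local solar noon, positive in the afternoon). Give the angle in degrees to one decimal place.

cos θ_z = sin(-31.7°) sin(4.1°) + cos(-31.7°) cos(4.1°) cos(-67.50°) = -0.0376 + 0.3248 = 0.2872.
θ_z = arccos(0.2872) = 73.31°.

73.3°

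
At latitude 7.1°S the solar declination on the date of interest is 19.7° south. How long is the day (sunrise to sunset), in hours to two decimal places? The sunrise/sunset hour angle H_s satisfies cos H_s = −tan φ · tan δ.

The sunset hour angle satisfies cos H_s = −tan φ tan δ = -0.0446, giving H_s = 92.56°.
Day length = 2 H_s / 15° h⁻¹ = 185.12° / 15 = 12.341 h.

12.34 hours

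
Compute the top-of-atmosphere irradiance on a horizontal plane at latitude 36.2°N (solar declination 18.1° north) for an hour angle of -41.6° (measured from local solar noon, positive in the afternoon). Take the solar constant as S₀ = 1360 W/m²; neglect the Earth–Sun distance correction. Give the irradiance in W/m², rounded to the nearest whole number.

cos θ_z = sin(36.2°) sin(18.1°) + cos(36.2°) cos(18.1°) cos(-41.60°) = 0.1835 + 0.5736 = 0.7571.
Top-of-atmosphere irradiance = S₀ cos θ_z = 1360 × 0.7571 = 1029.66 W/m².

1030 W/m²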